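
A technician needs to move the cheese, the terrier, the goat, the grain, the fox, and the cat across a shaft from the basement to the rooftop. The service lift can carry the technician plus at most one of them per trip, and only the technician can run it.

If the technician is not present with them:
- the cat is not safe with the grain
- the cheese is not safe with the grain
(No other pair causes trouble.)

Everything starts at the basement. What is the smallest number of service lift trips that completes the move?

13

Counting alone: the technician can take at most 1 across per trip to the rooftop, so moving all 6 needs at least 6 loaded trips out, with a return between consecutive ones — at least 11 crossings.
The safety rule pushes this higher. Following every safe sequence of crossings, the most of the 6 that can be at the rooftop as the service lift arrives there on crossing 11 is 5 — never all 6.
So no plan with fewer than 13 crossings exists, and this one achieves 13:
1. Technician goes to the rooftop with the grain.
2. Technician goes back to the basement alone.
3. Technician goes to the rooftop with the cheese.
4. Technician goes back to the basement with the grain.
5. Technician goes to the rooftop with the cat.
6. Technician goes back to the basement alone.
7. Technician goes to the rooftop with the terrier.
8. Technician goes back to the basement alone.
9. Technician goes to the rooftop with the goat.
10. Technician goes back to the basement alone.
11. Technician goes to the rooftop with the fox.
12. Technician goes back to the basement alone.
13. Technician goes to the rooftop with the grain.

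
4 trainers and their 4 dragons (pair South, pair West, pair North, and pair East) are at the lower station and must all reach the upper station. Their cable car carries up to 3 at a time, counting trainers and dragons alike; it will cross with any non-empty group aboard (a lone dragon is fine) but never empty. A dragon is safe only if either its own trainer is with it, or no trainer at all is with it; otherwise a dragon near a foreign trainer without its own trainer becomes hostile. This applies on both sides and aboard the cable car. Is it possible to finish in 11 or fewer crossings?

Yes — this plan uses 9 crossings (≤ 11):
1. dragon South and trainer South cross → the upper station.
2. trainer South crosses ← the lower station.
3. dragon West, trainer South, and trainer West cross → the upper station.
4. dragon South and trainer South cross ← the lower station.
5. trainer East, trainer North, and trainer South cross → the upper station.
6. dragon West crosses ← the lower station.
7. dragon South and dragon West cross → the upper station.
8. dragon South crosses ← the lower station.
9. dragon East, dragon North, and dragon South cross → the upper station.

Yes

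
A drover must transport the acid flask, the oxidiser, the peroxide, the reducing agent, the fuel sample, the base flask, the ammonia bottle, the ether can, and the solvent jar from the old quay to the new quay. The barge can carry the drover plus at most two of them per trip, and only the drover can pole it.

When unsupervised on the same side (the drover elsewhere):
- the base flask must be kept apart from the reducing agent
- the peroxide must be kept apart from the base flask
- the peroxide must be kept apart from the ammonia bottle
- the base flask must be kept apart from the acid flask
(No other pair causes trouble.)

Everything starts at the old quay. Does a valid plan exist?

Yes

1. Drover goes to the new quay with the base flask and the peroxide.  [the old quay: the acid flask, the ammonia bottle, the ether can, the fuel sample, the oxidiser, the reducing agent, the solvent jar | the new quay: the base flask, the peroxide]
2. Drover goes back to the old quay with the base flask.  [the old quay: the acid flask, the ammonia bottle, the base flask, the ether can, the fuel sample, the oxidiser, the reducing agent, the solvent jar | the new quay: the peroxide]
3. Drover goes to the new quay with the acid flask and the reducing agent.  [the old quay: the ammonia bottle, the base flask, the ether can, the fuel sample, the oxidiser, the solvent jar | the new quay: the acid flask, the peroxide, the reducing agent]
4. Drover goes back to the old quay alone.  [the old quay: the ammonia bottle, the base flask, the ether can, the fuel sample, the oxidiser, the solvent jar | the new quay: the acid flask, the peroxide, the reducing agent]
5. Drover goes to the new quay with the fuel sample and the oxidiser.  [the old quay: the ammonia bottle, the base flask, the ether can, the solvent jar | the new quay: the acid flask, the fuel sample, the oxidiser, the peroxide, the reducing agent]
6. Drover goes back to the old quay alone.  [the old quay: the ammonia bottle, the base flask, the ether can, the solvent jar | the new quay: the acid flask, the fuel sample, the oxidiser, the peroxide, the reducing agent]
7. Drover goes to the new quay with the ether can and the solvent jar.  [the old quay: the ammonia bottle, the base flask | the new quay: the acid flask, the ether can, the fuel sample, the oxidiser, the peroxide, the reducing agent, the solvent jar]
8. Drover goes back to the old quay alone.  [the old quay: the ammonia bottle, the base flask | the new quay: the acid flask, the ether can, the fuel sample, the oxidiser, the peroxide, the reducing agent, the solvent jar]
9. Drover goes to the new quay with the ammonia bottle and the base flask.  [the old quay: — | the new quay: the acid flask, the ammonia bottle, the base flask, the ether can, the fuel sample, the oxidiser, the peroxide, the reducing agent, the solvent jar]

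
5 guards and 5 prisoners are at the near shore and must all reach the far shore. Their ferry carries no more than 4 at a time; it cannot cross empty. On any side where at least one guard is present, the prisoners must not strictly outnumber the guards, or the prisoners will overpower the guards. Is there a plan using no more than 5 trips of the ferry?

Counting alone: each trip to the far shore takes at most 4 across and each return brings at least 1 back, so after t trips out (and t−1 returns) at most 4t − (t−1) of the 10 are across; that first reaches 10 at t = 3, so at least 5 crossings are needed.
The safety rule pushes this higher. Following every safe sequence of crossings, the most of the 10 that can be at the far shore as the ferry arrives there on crossing 5 is 9 — never all 10.
So the move cannot be finished within 5 crossings. (The shortest complete plan takes 7:)
1. 2 prisoners → the far shore.  (the near shore: 5G 3P; the far shore: 0G 2P)
2. 1 prisoner ← the near shore.  (the near shore: 5G 4P; the far shore: 0G 1P)
3. 4 prisoners → the far shore.  (the near shore: 5G 0P; the far shore: 0G 5P)
4. 1 prisoner ← the near shore.  (the near shore: 5G 1P; the far shore: 0G 4P)
5. 4 guards → the far shore.  (the near shore: 1G 1P; the far shore: 4G 4P)
6. 1 guard and 1 prisoner ← the near shore.  (the near shore: 2G 2P; the far shore: 3G 3P)
7. 2 guards and 2 prisoners → the far shore.  (the near shore: 0G 0P; the far shore: 5G 5P)

No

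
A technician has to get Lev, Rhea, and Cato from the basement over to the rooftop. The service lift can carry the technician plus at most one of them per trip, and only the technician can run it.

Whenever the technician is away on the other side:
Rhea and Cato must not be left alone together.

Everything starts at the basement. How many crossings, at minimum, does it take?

Counting alone: the technician can take at most 1 across per trip to the rooftop, so moving all 3 needs at least 3 loaded trips out, with a return between consecutive ones — at least 5 crossings.
The plan below uses exactly 5 crossings, so it is optimal:
1. Technician goes to the rooftop with Rhea.  [the basement: Cato, Lev | the rooftop: Rhea]
2. Technician goes back to the basement alone.  [the basement: Cato, Lev | the rooftop: Rhea]
3. Technician goes to the rooftop with Lev.  [the basement: Cato | the rooftop: Lev, Rhea]
4. Technician goes back to the basement alone.  [the basement: Cato | the rooftop: Lev, Rhea]
5. Technician goes to the rooftop with Cato.  [the basement: — | the rooftop: Cato, Lev, Rhea]

5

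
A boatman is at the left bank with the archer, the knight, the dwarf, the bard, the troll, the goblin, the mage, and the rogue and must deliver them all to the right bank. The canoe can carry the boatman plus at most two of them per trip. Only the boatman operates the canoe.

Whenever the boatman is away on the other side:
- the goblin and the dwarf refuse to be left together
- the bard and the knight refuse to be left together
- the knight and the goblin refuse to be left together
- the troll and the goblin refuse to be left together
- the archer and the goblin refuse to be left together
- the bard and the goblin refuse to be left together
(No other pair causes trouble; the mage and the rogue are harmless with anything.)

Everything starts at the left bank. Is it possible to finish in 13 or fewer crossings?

Yes

Yes — this plan uses 13 crossings (≤ 13):
1. Boatman goes to the right bank with the goblin and the knight.  [the left bank: the archer, the bard, the dwarf, the mage, the rogue, the troll | the right bank: the goblin, the knight]
2. Boatman goes back to the left bank with the knight.  [the left bank: the archer, the bard, the dwarf, the knight, the mage, the rogue, the troll | the right bank: the goblin]
3. Boatman goes to the right bank with the archer and the knight.  [the left bank: the bard, the dwarf, the mage, the rogue, the troll | the right bank: the archer, the goblin, the knight]
4. Boatman goes back to the left bank with the goblin.  [the left bank: the bard, the dwarf, the goblin, the mage, the rogue, the troll | the right bank: the archer, the knight]
5. Boatman goes to the right bank with the dwarf and the goblin.  [the left bank: the bard, the mage, the rogue, the troll | the right bank: the archer, the dwarf, the goblin, the knight]
6. Boatman goes back to the left bank with the goblin.  [the left bank: the bard, the goblin, the mage, the rogue, the troll | the right bank: the archer, the dwarf, the knight]
7. Boatman goes to the right bank with the bard and the troll.  [the left bank: the goblin, the mage, the rogue | the right bank: the archer, the bard, the dwarf, the knight, the troll]
8. Boatman goes back to the left bank with the knight.  [the left bank: the goblin, the knight, the mage, the rogue | the right bank: the archer, the bard, the dwarf, the troll]
9. Boatman goes to the right bank with the knight and the mage.  [the left bank: the goblin, the rogue | the right bank: the archer, the bard, the dwarf, the knight, the mage, the troll]
10. Boatman goes back to the left bank with the knight.  [the left bank: the goblin, the knight, the rogue | the right bank: the archer, the bard, the dwarf, the mage, the troll]
11. Boatman goes to the right bank with the knight and the rogue.  [the left bank: the goblin | the right bank: the archer, the bard, the dwarf, the knight, the mage, the rogue, the troll]
12. Boatman goes back to the left bank with the knight.  [the left bank: the goblin, the knight | the right bank: the archer, the bard, the dwarf, the mage, the rogue, the troll]
13. Boatman goes to the right bank with the goblin and the knight.  [the left bank: — | the right bank: the archer, the bard, the dwarf, the goblin, the knight, the mage, the rogue, the troll]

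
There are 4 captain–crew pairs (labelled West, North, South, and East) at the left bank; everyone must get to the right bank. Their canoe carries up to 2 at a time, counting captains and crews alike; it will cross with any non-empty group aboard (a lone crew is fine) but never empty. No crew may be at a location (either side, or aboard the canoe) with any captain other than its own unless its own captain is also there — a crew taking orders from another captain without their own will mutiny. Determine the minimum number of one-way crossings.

Following every safe sequence of crossings from the start, the most of the 8 that can be at the right bank as the canoe arrives there on crossings 1, 3, 5 is 2, 3, 4 respectively; the best ever achieved is 4 of 8.
From crossing 7 on, no configuration arises that was not already reachable earlier: only 44 distinct safe configurations (who is on which side, and where the canoe is) can ever be reached, none of them has everyone across, and every continuation just revisits them. So no valid plan exists.

impossible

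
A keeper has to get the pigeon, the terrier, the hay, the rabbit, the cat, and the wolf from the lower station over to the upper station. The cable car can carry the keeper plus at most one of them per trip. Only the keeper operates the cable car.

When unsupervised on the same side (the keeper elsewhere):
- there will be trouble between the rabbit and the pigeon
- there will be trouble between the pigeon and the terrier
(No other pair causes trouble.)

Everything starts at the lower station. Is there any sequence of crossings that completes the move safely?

1. Keeper goes to the upper station with the pigeon.  [the lower station: the cat, the hay, the rabbit, the terrier, the wolf | the upper station: the pigeon]
2. Keeper goes back to the lower station alone.  [the lower station: the cat, the hay, the rabbit, the terrier, the wolf | the upper station: the pigeon]
3. Keeper goes to the upper station with the terrier.  [the lower station: the cat, the hay, the rabbit, the wolf | the upper station: the pigeon, the terrier]
4. Keeper goes back to the lower station with the pigeon.  [the lower station: the cat, the hay, the pigeon, the rabbit, the wolf | the upper station: the terrier]
5. Keeper goes to the upper station with the rabbit.  [the lower station: the cat, the hay, the pigeon, the wolf | the upper station: the rabbit, the terrier]
6. Keeper goes back to the lower station alone.  [the lower station: the cat, the hay, the pigeon, the wolf | the upper station: the rabbit, the terrier]
7. Keeper goes to the upper station with the hay.  [the lower station: the cat, the pigeon, the wolf | the upper station: the hay, the rabbit, the terrier]
8. Keeper goes back to the lower station alone.  [the lower station: the cat, the pigeon, the wolf | the upper station: the hay, the rabbit, the terrier]
9. Keeper goes to the upper station with the cat.  [the lower station: the pigeon, the wolf | the upper station: the cat, the hay, the rabbit, the terrier]
10. Keeper goes back to the lower station alone.  [the lower station: the pigeon, the wolf | the upper station: the cat, the hay, the rabbit, the terrier]
11. Keeper goes to the upper station with the wolf.  [the lower station: the pigeon | the upper station: the cat, the hay, the rabbit, the terrier, the wolf]
12. Keeper goes back to the lower station alone.  [the lower station: the pigeon | the upper station: the cat, the hay, the rabbit, the terrier, the wolf]
13. Keeper goes to the upper station with the pigeon.  [the lower station: — | the upper station: the cat, the hay, the pigeon, the rabbit, the terrier, the wolf]

Yes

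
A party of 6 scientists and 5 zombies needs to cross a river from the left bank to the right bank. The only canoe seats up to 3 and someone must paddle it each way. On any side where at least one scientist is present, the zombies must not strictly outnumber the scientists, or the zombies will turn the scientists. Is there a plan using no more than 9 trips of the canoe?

Yes — this plan uses 9 crossings (≤ 9):
1. 3 zombies → the right bank.  (the left bank: 6S 2Z; the right bank: 0S 3Z)
2. 1 zombie ← the left bank.  (the left bank: 6S 3Z; the right bank: 0S 2Z)
3. 3 scientists → the right bank.  (the left bank: 3S 3Z; the right bank: 3S 2Z)
4. 1 scientist ← the left bank.  (the left bank: 4S 3Z; the right bank: 2S 2Z)
5. 2 scientists and 1 zombie → the right bank.  (the left bank: 2S 2Z; the right bank: 4S 3Z)
6. 1 scientist ← the left bank.  (the left bank: 3S 2Z; the right bank: 3S 3Z)
7. 2 scientists and 1 zombie → the right bank.  (the left bank: 1S 1Z; the right bank: 5S 4Z)
8. 1 scientist ← the left bank.  (the left bank: 2S 1Z; the right bank: 4S 4Z)
9. 2 scientists and 1 zombie → the right bank.  (the left bank: 0S 0Z; the right bank: 6S 5Z)

Yes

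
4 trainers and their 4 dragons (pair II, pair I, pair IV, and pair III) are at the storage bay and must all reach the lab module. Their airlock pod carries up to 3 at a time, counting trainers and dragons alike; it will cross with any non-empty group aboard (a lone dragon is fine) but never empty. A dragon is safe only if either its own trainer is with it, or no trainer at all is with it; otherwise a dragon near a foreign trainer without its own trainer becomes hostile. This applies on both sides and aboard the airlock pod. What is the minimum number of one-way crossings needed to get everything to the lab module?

Counting alone: each trip to the lab module takes at most 3 across and each return brings at least 1 back, so after t trips out (and t−1 returns) at most 3t − (t−1) of the 8 are across; that first reaches 8 at t = 4, so at least 7 crossings are needed.
The safety rule pushes this higher. Following every safe sequence of crossings, the most of the 8 that can be at the lab module as the airlock pod arrives there on crossing 7 is 7 — never all 8.
So no plan with fewer than 9 crossings exists, and this one achieves 9:
1. dragon II and trainer II cross → the lab module.
2. trainer II crosses ← the storage bay.
3. dragon I, trainer I, and trainer II cross → the lab module.
4. dragon II and trainer II cross ← the storage bay.
5. trainer II, trainer III, and trainer IV cross → the lab module.
6. dragon I crosses ← the storage bay.
7. dragon I and dragon II cross → the lab module.
8. dragon II crosses ← the storage bay.
9. dragon II, dragon III, and dragon IV cross → the lab module.

9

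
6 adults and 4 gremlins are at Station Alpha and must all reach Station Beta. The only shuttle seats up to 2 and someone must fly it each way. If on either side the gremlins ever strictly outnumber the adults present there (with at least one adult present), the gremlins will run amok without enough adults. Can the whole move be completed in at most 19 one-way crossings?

Yes

Yes — this plan uses 17 crossings (≤ 19):
1. 2 gremlins → Station Beta.  (Station Alpha: 6A 2G; Station Beta: 0A 2G)
2. 1 gremlin ← Station Alpha.  (Station Alpha: 6A 3G; Station Beta: 0A 1G)
3. 2 gremlins → Station Beta.  (Station Alpha: 6A 1G; Station Beta: 0A 3G)
4. 1 gremlin ← Station Alpha.  (Station Alpha: 6A 2G; Station Beta: 0A 2G)
5. 2 adults → Station Beta.  (Station Alpha: 4A 2G; Station Beta: 2A 2G)
6. 1 gremlin ← Station Alpha.  (Station Alpha: 4A 3G; Station Beta: 2A 1G)
7. 1 adult and 1 gremlin → Station Beta.  (Station Alpha: 3A 2G; Station Beta: 3A 2G)
8. 1 gremlin ← Station Alpha.  (Station Alpha: 3A 3G; Station Beta: 3A 1G)
9. 2 gremlins → Station Beta.  (Station Alpha: 3A 1G; Station Beta: 3A 3G)
10. 1 gremlin ← Station Alpha.  (Station Alpha: 3A 2G; Station Beta: 3A 2G)
11. 1 adult and 1 gremlin → Station Beta.  (Station Alpha: 2A 1G; Station Beta: 4A 3G)
12. 1 gremlin ← Station Alpha.  (Station Alpha: 2A 2G; Station Beta: 4A 2G)
13. 2 gremlins → Station Beta.  (Station Alpha: 2A 0G; Station Beta: 4A 4G)
14. 1 gremlin ← Station Alpha.  (Station Alpha: 2A 1G; Station Beta: 4A 3G)
15. 1 adult and 1 gremlin → Station Beta.  (Station Alpha: 1A 0G; Station Beta: 5A 4G)
16. 1 gremlin ← Station Alpha.  (Station Alpha: 1A 1G; Station Beta: 5A 3G)
17. 1 adult and 1 gremlin → Station Beta.  (Station Alpha: 0A 0G; Station Beta: 6A 4G)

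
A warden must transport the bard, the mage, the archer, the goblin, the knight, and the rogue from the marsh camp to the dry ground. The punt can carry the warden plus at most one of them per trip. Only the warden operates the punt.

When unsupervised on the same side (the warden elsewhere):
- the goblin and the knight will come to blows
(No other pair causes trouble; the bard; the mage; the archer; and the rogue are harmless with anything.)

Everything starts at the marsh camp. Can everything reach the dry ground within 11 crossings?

Yes — this plan uses 11 crossings (≤ 11):
1. Warden goes to the dry ground with the goblin.  [the marsh camp: the archer, the bard, the knight, the mage, the rogue | the dry ground: the goblin]
2. Warden goes back to the marsh camp alone.  [the marsh camp: the archer, the bard, the knight, the mage, the rogue | the dry ground: the goblin]
3. Warden goes to the dry ground with the bard.  [the marsh camp: the archer, the knight, the mage, the rogue | the dry ground: the bard, the goblin]
4. Warden goes back to the marsh camp alone.  [the marsh camp: the archer, the knight, the mage, the rogue | the dry ground: the bard, the goblin]
5. Warden goes to the dry ground with the mage.  [the marsh camp: the archer, the knight, the rogue | the dry ground: the bard, the goblin, the mage]
6. Warden goes back to the marsh camp alone.  [the marsh camp: the archer, the knight, the rogue | the dry ground: the bard, the goblin, the mage]
7. Warden goes to the dry ground with the archer.  [the marsh camp: the knight, the rogue | the dry ground: the archer, the bard, the goblin, the mage]
8. Warden goes back to the marsh camp alone.  [the marsh camp: the knight, the rogue | the dry ground: the archer, the bard, the goblin, the mage]
9. Warden goes to the dry ground with the rogue.  [the marsh camp: the knight | the dry ground: the archer, the bard, the goblin, the mage, the rogue]
10. Warden goes back to the marsh camp alone.  [the marsh camp: the knight | the dry ground: the archer, the bard, the goblin, the mage, the rogue]
11. Warden goes to the dry ground with the knight.  [the marsh camp: — | the dry ground: the archer, the bard, the goblin, the knight, the mage, the rogue]

Yes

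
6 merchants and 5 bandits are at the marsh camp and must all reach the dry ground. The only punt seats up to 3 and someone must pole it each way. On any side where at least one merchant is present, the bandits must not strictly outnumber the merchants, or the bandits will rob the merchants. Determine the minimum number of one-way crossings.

9

Counting alone: each trip to the dry ground takes at most 3 across and each return brings at least 1 back, so after t trips out (and t−1 returns) at most 3t − (t−1) of the 11 are across; that first reaches 11 at t = 5, so at least 9 crossings are needed.
The plan below uses exactly 9 crossings, so it is optimal:
1. 3 bandits → the dry ground.  (the marsh camp: 6M 2B; the dry ground: 0M 3B)
2. 1 bandit ← the marsh camp.  (the marsh camp: 6M 3B; the dry ground: 0M 2B)
3. 3 merchants → the dry ground.  (the marsh camp: 3M 3B; the dry ground: 3M 2B)
4. 1 merchant ← the marsh camp.  (the marsh camp: 4M 3B; the dry ground: 2M 2B)
5. 2 merchants and 1 bandit → the dry ground.  (the marsh camp: 2M 2B; the dry ground: 4M 3B)
6. 1 merchant ← the marsh camp.  (the marsh camp: 3M 2B; the dry ground: 3M 3B)
7. 2 merchants and 1 bandit → the dry ground.  (the marsh camp: 1M 1B; the dry ground: 5M 4B)
8. 1 merchant ← the marsh camp.  (the marsh camp: 2M 1B; the dry ground: 4M 4B)
9. 2 merchants and 1 bandit → the dry ground.  (the marsh camp: 0M 0B; the dry ground: 6M 5B)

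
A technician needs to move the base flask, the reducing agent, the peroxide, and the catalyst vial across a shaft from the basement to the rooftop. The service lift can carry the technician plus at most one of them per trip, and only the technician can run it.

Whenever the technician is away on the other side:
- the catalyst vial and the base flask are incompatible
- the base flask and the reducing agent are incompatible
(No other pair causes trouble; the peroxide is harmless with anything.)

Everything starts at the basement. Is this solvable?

Yes

1. Technician goes to the rooftop with the base flask.
2. Technician goes back to the basement alone.
3. Technician goes to the rooftop with the reducing agent.
4. Technician goes back to the basement with the base flask.
5. Technician goes to the rooftop with the catalyst vial.
6. Technician goes back to the basement alone.
7. Technician goes to the rooftop with the peroxide.
8. Technician goes back to the basement alone.
9. Technician goes to the rooftop with the base flask.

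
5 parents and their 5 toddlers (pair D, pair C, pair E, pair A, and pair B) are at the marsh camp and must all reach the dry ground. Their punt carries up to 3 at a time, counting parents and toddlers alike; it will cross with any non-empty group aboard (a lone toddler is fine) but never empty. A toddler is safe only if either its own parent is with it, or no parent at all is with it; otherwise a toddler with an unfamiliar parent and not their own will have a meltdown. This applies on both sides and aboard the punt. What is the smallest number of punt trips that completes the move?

Counting alone: each trip to the dry ground takes at most 3 across and each return brings at least 1 back, so after t trips out (and t−1 returns) at most 3t − (t−1) of the 10 are across; that first reaches 10 at t = 5, so at least 9 crossings are needed.
The safety rule pushes this higher. Following every safe sequence of crossings, the most of the 10 that can be at the dry ground as the punt arrives there on crossing 9 is 9 — never all 10.
So no plan with fewer than 11 crossings exists, and this one achieves 11:
1. parent D and toddler D cross → the dry ground.
2. parent D crosses ← the marsh camp.
3. toddler A, toddler C, and toddler E cross → the dry ground.
4. toddler D crosses ← the marsh camp.
5. parent A, parent C, and parent E cross → the dry ground.
6. parent C and toddler C cross ← the marsh camp.
7. parent B, parent C, and parent D cross → the dry ground.
8. toddler E crosses ← the marsh camp.
9. toddler C and toddler D cross → the dry ground.
10. toddler D crosses ← the marsh camp.
11. toddler B, toddler D, and toddler E cross → the dry ground.

11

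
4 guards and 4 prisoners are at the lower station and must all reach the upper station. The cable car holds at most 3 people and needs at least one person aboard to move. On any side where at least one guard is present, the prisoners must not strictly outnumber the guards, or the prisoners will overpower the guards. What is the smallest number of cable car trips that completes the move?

9

Counting alone: each trip to the upper station takes at most 3 across and each return brings at least 1 back, so after t trips out (and t−1 returns) at most 3t − (t−1) of the 8 are across; that first reaches 8 at t = 4, so at least 7 crossings are needed.
The safety rule pushes this higher. Following every safe sequence of crossings, the most of the 8 that can be at the upper station as the cable car arrives there on crossing 7 is 7 — never all 8.
So no plan with fewer than 9 crossings exists, and this one achieves 9:
1. 2 prisoners → the upper station.  (the lower station: 4G 2P; the upper station: 0G 2P)
2. 1 prisoner ← the lower station.  (the lower station: 4G 3P; the upper station: 0G 1P)
3. 3 prisoners → the upper station.  (the lower station: 4G 0P; the upper station: 0G 4P)
4. 1 prisoner ← the lower station.  (the lower station: 4G 1P; the upper station: 0G 3P)
5. 3 guards → the upper station.  (the lower station: 1G 1P; the upper station: 3G 3P)
6. 1 guard and 1 prisoner ← the lower station.  (the lower station: 2G 2P; the upper station: 2G 2P)
7. 2 guards → the upper station.  (the lower station: 0G 2P; the upper station: 4G 2P)
8. 1 prisoner ← the lower station.  (the lower station: 0G 3P; the upper station: 4G 1P)
9. 3 prisoners → the upper station.  (the lower station: 0G 0P; the upper station: 4G 4P)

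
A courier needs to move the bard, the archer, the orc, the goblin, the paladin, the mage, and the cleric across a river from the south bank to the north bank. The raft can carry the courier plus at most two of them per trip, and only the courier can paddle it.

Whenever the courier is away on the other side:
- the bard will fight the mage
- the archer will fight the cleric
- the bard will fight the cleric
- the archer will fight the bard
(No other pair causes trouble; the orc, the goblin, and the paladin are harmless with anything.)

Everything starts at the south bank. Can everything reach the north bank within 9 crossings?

Counting alone: the courier can take at most 2 across per trip to the north bank, so moving all 7 needs at least 4 loaded trips out, with a return between consecutive ones — at least 7 crossings.
The safety rule pushes this higher. Following every safe sequence of crossings, the most of the 7 that can be at the north bank as the raft arrives there on crossings 7, 9 is 5, 6 respectively — never all 7.
So the move cannot be finished within 9 crossings. (The shortest complete plan takes 11:)
1. Courier goes to the north bank with the archer and the bard.
2. Courier goes back to the south bank with the bard.
3. Courier goes to the north bank with the bard and the orc.
4. Courier goes back to the south bank with the bard.
5. Courier goes to the north bank with the bard and the goblin.
6. Courier goes back to the south bank with the bard.
7. Courier goes to the north bank with the bard and the paladin.
8. Courier goes back to the south bank with the bard.
9. Courier goes to the north bank with the bard and the mage.
10. Courier goes back to the south bank with the bard.
11. Courier goes to the north bank with the bard and the cleric.

No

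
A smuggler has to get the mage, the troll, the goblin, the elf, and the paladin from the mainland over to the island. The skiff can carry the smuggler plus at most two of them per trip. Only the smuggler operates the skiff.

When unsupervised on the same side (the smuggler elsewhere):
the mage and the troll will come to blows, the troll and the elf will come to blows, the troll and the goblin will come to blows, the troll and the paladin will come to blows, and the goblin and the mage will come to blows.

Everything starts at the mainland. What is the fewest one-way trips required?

7

Counting alone: the smuggler can take at most 2 across per trip to the island, so moving all 5 needs at least 3 loaded trips out, with a return between consecutive ones — at least 5 crossings.
The safety rule pushes this higher. Following every safe sequence of crossings, the most of the 5 that can be at the island as the skiff arrives there on crossing 5 is 4 — never all 5.
So no plan with fewer than 7 crossings exists, and this one achieves 7:
1. Smuggler goes to the island with the mage and the troll.
2. Smuggler goes back to the mainland with the mage.
3. Smuggler goes to the island with the elf and the mage.
4. Smuggler goes back to the mainland with the troll.
5. Smuggler goes to the island with the paladin and the troll.
6. Smuggler goes back to the mainland with the troll.
7. Smuggler goes to the island with the goblin and the troll.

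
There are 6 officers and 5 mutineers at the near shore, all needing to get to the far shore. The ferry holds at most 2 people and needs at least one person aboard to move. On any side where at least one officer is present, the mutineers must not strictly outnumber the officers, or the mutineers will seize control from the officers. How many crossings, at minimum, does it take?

Counting alone: each trip to the far shore takes at most 2 across and each return brings at least 1 back, so after t trips out (and t−1 returns) at most 2t − (t−1) of the 11 are across; that first reaches 11 at t = 10, so at least 19 crossings are needed.
The plan below uses exactly 19 crossings, so it is optimal:
1. 2 mutineers → the far shore.  (the near shore: 6O 3M; the far shore: 0O 2M)
2. 1 mutineer ← the near shore.  (the near shore: 6O 4M; the far shore: 0O 1M)
3. 2 mutineers → the far shore.  (the near shore: 6O 2M; the far shore: 0O 3M)
4. 1 mutineer ← the near shore.  (the near shore: 6O 3M; the far shore: 0O 2M)
5. 2 officers → the far shore.  (the near shore: 4O 3M; the far shore: 2O 2M)
6. 1 mutineer ← the near shore.  (the near shore: 4O 4M; the far shore: 2O 1M)
7. 1 officer and 1 mutineer → the far shore.  (the near shore: 3O 3M; the far shore: 3O 2M)
8. 1 officer ← the near shore.  (the near shore: 4O 3M; the far shore: 2O 2M)
9. 1 officer and 1 mutineer → the far shore.  (the near shore: 3O 2M; the far shore: 3O 3M)
10. 1 mutineer ← the near shore.  (the near shore: 3O 3M; the far shore: 3O 2M)
11. 1 officer and 1 mutineer → the far shore.  (the near shore: 2O 2M; the far shore: 4O 3M)
12. 1 officer ← the near shore.  (the near shore: 3O 2M; the far shore: 3O 3M)
13. 1 officer and 1 mutineer → the far shore.  (the near shore: 2O 1M; the far shore: 4O 4M)
14. 1 mutineer ← the near shore.  (the near shore: 2O 2M; the far shore: 4O 3M)
15. 1 officer and 1 mutineer → the far shore.  (the near shore: 1O 1M; the far shore: 5O 4M)
16. 1 officer ← the near shore.  (the near shore: 2O 1M; the far shore: 4O 4M)
17. 1 officer and 1 mutineer → the far shore.  (the near shore: 1O 0M; the far shore: 5O 5M)
18. 1 mutineer ← the near shore.  (the near shore: 1O 1M; the far shore: 5O 4M)
19. 1 officer and 1 mutineer → the far shore.  (the near shore: 0O 0M; the far shore: 6O 5M)

19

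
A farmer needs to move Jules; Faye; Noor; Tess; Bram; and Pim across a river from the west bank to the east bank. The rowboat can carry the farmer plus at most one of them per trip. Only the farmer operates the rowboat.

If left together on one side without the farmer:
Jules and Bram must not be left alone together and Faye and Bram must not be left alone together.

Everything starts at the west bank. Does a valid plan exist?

1. Farmer goes to the east bank with Bram.
2. Farmer goes back to the west bank alone.
3. Farmer goes to the east bank with Jules.
4. Farmer goes back to the west bank with Bram.
5. Farmer goes to the east bank with Faye.
6. Farmer goes back to the west bank alone.
7. Farmer goes to the east bank with Noor.
8. Farmer goes back to the west bank alone.
9. Farmer goes to the east bank with Tess.
10. Farmer goes back to the west bank alone.
11. Farmer goes to the east bank with Pim.
12. Farmer goes back to the west bank alone.
13. Farmer goes to the east bank with Bram.

Yes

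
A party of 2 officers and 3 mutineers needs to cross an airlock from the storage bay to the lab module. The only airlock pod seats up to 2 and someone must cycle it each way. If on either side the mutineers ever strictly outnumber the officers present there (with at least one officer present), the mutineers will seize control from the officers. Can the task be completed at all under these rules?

The mutineers already outnumber the officers at the storage bay before anyone moves, so the starting position itself is disallowed.

No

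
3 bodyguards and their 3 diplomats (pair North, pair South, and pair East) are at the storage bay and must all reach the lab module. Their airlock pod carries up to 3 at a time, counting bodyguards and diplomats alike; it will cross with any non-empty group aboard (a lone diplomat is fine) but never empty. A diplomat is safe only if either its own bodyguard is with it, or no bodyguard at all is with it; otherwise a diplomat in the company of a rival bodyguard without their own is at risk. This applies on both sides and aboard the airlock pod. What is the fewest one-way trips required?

5

Counting alone: each trip to the lab module takes at most 3 across and each return brings at least 1 back, so after t trips out (and t−1 returns) at most 3t − (t−1) of the 6 are across; that first reaches 6 at t = 3, so at least 5 crossings are needed.
The plan below uses exactly 5 crossings, so it is optimal:
1. bodyguard North and diplomat North cross → the lab module.
2. bodyguard North crosses ← the storage bay.
3. bodyguard East, bodyguard North, and bodyguard South cross → the lab module.
4. diplomat North crosses ← the storage bay.
5. diplomat East, diplomat North, and diplomat South cross → the lab module.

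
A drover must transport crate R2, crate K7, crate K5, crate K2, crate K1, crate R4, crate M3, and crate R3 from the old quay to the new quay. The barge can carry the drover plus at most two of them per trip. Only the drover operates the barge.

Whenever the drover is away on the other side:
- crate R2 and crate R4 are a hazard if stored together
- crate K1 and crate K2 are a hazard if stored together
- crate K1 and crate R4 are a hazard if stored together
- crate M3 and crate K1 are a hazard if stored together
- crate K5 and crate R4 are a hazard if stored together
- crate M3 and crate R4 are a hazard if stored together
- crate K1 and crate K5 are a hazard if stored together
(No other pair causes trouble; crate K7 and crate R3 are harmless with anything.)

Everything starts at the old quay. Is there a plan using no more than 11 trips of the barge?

Counting alone: the drover can take at most 2 across per trip to the new quay, so moving all 8 needs at least 4 loaded trips out, with a return between consecutive ones — at least 7 crossings.
The safety rule pushes this higher. Following every safe sequence of crossings, the most of the 8 that can be at the new quay as the barge arrives there on crossings 7, 9, 11 is 5, 6, 7 respectively — never all 8.
So the move cannot be finished within 11 crossings. (The shortest complete plan takes 13:)
1. Drover goes to the new quay with crate K1 and crate R4.  [the old quay: crate K2, crate K5, crate K7, crate M3, crate R2, crate R3 | the new quay: crate K1, crate R4]
2. Drover goes back to the old quay with crate K1.  [the old quay: crate K1, crate K2, crate K5, crate K7, crate M3, crate R2, crate R3 | the new quay: crate R4]
3. Drover goes to the new quay with crate K1 and crate R2.  [the old quay: crate K2, crate K5, crate K7, crate M3, crate R3 | the new quay: crate K1, crate R2, crate R4]
4. Drover goes back to the old quay with crate R4.  [the old quay: crate K2, crate K5, crate K7, crate M3, crate R3, crate R4 | the new quay: crate K1, crate R2]
5. Drover goes to the new quay with crate K7 and crate R4.  [the old quay: crate K2, crate K5, crate M3, crate R3 | the new quay: crate K1, crate K7, crate R2, crate R4]
6. Drover goes back to the old quay with crate R4.  [the old quay: crate K2, crate K5, crate M3, crate R3, crate R4 | the new quay: crate K1, crate K7, crate R2]
7. Drover goes to the new quay with crate K5 and crate M3.  [the old quay: crate K2, crate R3, crate R4 | the new quay: crate K1, crate K5, crate K7, crate M3, crate R2]
8. Drover goes back to the old quay with crate K1.  [the old quay: crate K1, crate K2, crate R3, crate R4 | the new quay: crate K5, crate K7, crate M3, crate R2]
9. Drover goes to the new quay with crate K1 and crate K2.  [the old quay: crate R3, crate R4 | the new quay: crate K1, crate K2, crate K5, crate K7, crate M3, crate R2]
10. Drover goes back to the old quay with crate K1.  [the old quay: crate K1, crate R3, crate R4 | the new quay: crate K2, crate K5, crate K7, crate M3, crate R2]
11. Drover goes to the new quay with crate K1 and crate R3.  [the old quay: crate R4 | the new quay: crate K1, crate K2, crate K5, crate K7, crate M3, crate R2, crate R3]
12. Drover goes back to the old quay with crate K1.  [the old quay: crate K1, crate R4 | the new quay: crate K2, crate K5, crate K7, crate M3, crate R2, crate R3]
13. Drover goes to the new quay with crate K1 and crate R4.  [the old quay: — | the new quay: crate K1, crate K2, crate K5, crate K7, crate M3, crate R2, crate R3, crate R4]

No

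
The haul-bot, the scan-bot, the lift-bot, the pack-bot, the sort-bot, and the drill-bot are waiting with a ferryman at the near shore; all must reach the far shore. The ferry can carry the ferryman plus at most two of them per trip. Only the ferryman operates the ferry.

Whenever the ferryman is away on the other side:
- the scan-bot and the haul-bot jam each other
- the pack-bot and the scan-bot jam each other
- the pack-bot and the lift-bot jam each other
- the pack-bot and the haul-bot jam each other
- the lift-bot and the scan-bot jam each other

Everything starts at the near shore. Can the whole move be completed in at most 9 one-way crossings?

Yes

Yes — this plan uses 9 crossings (≤ 9):
1. Ferryman goes to the far shore with the pack-bot and the scan-bot.  [the near shore: the drill-bot, the haul-bot, the lift-bot, the sort-bot | the far shore: the pack-bot, the scan-bot]
2. Ferryman goes back to the near shore with the scan-bot.  [the near shore: the drill-bot, the haul-bot, the lift-bot, the scan-bot, the sort-bot | the far shore: the pack-bot]
3. Ferryman goes to the far shore with the haul-bot and the lift-bot.  [the near shore: the drill-bot, the scan-bot, the sort-bot | the far shore: the haul-bot, the lift-bot, the pack-bot]
4. Ferryman goes back to the near shore with the pack-bot.  [the near shore: the drill-bot, the pack-bot, the scan-bot, the sort-bot | the far shore: the haul-bot, the lift-bot]
5. Ferryman goes to the far shore with the scan-bot and the sort-bot.  [the near shore: the drill-bot, the pack-bot | the far shore: the haul-bot, the lift-bot, the scan-bot, the sort-bot]
6. Ferryman goes back to the near shore with the scan-bot.  [the near shore: the drill-bot, the pack-bot, the scan-bot | the far shore: the haul-bot, the lift-bot, the sort-bot]
7. Ferryman goes to the far shore with the drill-bot and the scan-bot.  [the near shore: the pack-bot | the far shore: the drill-bot, the haul-bot, the lift-bot, the scan-bot, the sort-bot]
8. Ferryman goes back to the near shore with the scan-bot.  [the near shore: the pack-bot, the scan-bot | the far shore: the drill-bot, the haul-bot, the lift-bot, the sort-bot]
9. Ferryman goes to the far shore with the pack-bot and the scan-bot.  [the near shore: — | the far shore: the drill-bot, the haul-bot, the lift-bot, the pack-bot, the scan-bot, the sort-bot]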